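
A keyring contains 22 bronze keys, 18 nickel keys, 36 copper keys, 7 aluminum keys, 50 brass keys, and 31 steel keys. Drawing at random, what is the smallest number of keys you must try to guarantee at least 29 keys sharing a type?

132

In the worst case we take at most 28 of each type, but all 22 bronze, all 18 nickel, and all 7 aluminum (fewer than 28), giving 22 + 18 + 28 + 7 + 28 + 28 = 131.
One more key then forces some type to 29, so 131 + 1 = 132.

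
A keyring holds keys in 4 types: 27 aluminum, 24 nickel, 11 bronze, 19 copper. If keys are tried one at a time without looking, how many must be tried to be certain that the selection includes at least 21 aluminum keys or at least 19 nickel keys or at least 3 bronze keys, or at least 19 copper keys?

59

The worst case stops just short of every target: 20 aluminum, 18 nickel, 2 bronze, 18 copper — 20 + 18 + 2 + 18 = 58 keys.
One more key must push some type to its target, so 58 + 1 = 59.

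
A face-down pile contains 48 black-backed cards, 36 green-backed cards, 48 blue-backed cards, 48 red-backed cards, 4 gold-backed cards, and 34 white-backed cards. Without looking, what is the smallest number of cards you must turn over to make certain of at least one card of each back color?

The hardest back color to obtain is gold-backed: we could draw every other card first — 218 − 4 = 214 cards — without a single gold-backed one.
The next draw must be gold-backed, so 214 + 1 = 215.

215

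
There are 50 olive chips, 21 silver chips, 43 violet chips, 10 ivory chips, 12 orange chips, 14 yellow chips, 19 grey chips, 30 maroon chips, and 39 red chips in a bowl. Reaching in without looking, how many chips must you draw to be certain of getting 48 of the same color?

In the worst case we take at most 47 of each color, but all 21 silver, all 43 violet, all 10 ivory, all 12 orange, all 14 yellow, all 19 grey, all 30 maroon, and all 39 red (fewer than 47), giving 47 + 21 + 43 + 10 + 12 + 14 + 19 + 30 + 39 = 235.
One more chip then forces some color to 48, so 235 + 1 = 236.

236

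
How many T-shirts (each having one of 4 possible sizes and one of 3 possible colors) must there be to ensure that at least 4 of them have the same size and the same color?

There are 4 × 3 = 12 (size, color) combinations acting as pigeonholes.
With 12 × 3 = 36 T-shirts we could place exactly 3 in each, with no (size, color) pair reaching 4.
One more forces some (size, color) pair to hold 4, so 36 + 1 = 37.

37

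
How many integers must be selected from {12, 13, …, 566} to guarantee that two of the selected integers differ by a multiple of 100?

Use the pigeonhole principle on residue classes: group the integers by remainder mod 100; there are 100 residue classes, each nonempty in this range.
Choosing one from each class (100 integers) avoids any shared remainder.
One more choice must repeat a class, so two differ by a multiple of 100. Hence 100 + 1 = 101.

101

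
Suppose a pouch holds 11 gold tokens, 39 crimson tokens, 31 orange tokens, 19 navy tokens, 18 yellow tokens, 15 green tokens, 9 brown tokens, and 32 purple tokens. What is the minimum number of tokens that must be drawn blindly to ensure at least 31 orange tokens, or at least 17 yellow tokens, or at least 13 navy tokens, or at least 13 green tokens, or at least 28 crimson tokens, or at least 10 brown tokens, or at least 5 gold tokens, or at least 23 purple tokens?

The worst case stops just short of every target: 4 gold, 27 crimson, 30 orange, 12 navy, 16 yellow, 12 green, 9 brown, 22 purple — 4 + 27 + 30 + 12 + 16 + 12 + 9 + 22 = 132 tokens.
One more token must push some color to its target, so 132 + 1 = 133.

133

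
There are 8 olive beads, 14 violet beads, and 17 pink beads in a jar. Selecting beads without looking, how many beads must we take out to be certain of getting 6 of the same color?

The worst case takes 5 beads of each color without reaching 6 of any: 3 × 5 = 15.
The next bead must bring some color to 6, so 15 + 1 = 16.

16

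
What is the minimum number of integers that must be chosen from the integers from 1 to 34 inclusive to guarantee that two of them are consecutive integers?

Partition {1, …, 34} into 17 pairs: {1,2}, {3,4}, …, {33,34}.
Choosing 17 integers — say the 17 even numbers 2, 4, …, 34 — takes one from each pair and avoids the property.
Choosing 18 forces two into the same pair by pigeonhole, and those are consecutive. So 18.

18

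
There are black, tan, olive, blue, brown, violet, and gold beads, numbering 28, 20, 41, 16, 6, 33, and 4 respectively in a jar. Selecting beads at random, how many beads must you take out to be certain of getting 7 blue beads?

To avoid blue beads as long as possible, exhaust the other 6 colors first.
The worst case draws every non-blue bead first: 28 + 20 + 41 + 6 + 33 + 4 = 132.
The next 7 draws are then forced to be blue, giving 132 + 7 = 139.

139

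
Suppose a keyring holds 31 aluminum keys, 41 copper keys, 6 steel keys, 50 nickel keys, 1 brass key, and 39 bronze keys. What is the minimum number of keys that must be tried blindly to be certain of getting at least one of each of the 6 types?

The hardest type to obtain is brass: we could draw every other key first — 168 − 1 = 167 keys — without a single brass one.
The next draw must be brass, so 167 + 1 = 168.

168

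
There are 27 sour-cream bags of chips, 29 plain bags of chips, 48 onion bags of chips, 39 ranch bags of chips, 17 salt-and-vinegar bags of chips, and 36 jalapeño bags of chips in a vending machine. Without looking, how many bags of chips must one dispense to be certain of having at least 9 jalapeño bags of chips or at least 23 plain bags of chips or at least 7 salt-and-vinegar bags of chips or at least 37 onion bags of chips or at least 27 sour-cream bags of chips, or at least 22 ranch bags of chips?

120

Each of the 6 flavors has its own threshold; avoid all of them simultaneously.
The worst case stops just short of every target: 26 sour-cream, 22 plain, 36 onion, 21 ranch, 6 salt-and-vinegar, 8 jalapeño — 26 + 22 + 36 + 21 + 6 + 8 = 119 bags of chips.
One more bag of chips must push some flavor to its target, so 119 + 1 = 120.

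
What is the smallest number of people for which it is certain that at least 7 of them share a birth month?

There are 12 months of the year acting as pigeonholes.
With 12 × 6 = 72 people we could place exactly 6 in each, with no class reaching 7.
One more forces some class to hold 7, so 72 + 1 = 73.

73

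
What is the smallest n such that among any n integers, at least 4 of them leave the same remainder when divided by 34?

There are 34 residue classes modulo 34 acting as pigeonholes.
With 34 × 3 = 102 integers we could place exactly 3 in each, with no class reaching 4.
One more forces some class to hold 4, so 102 + 1 = 103.

103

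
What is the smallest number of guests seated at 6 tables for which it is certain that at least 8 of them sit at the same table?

There are 6 tables acting as pigeonholes.
With 6 × 7 = 42 guests we could place exactly 7 in each, with no class reaching 8.
One more forces some class to hold 8, so 42 + 1 = 43.

43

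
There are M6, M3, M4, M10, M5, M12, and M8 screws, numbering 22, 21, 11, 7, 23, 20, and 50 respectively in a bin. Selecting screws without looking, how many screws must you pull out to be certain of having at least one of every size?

148

The hardest size to obtain is M10: we could draw every other screw first — 154 − 7 = 147 screws — without a single M10 one.
The next draw must be M10, so 147 + 1 = 148.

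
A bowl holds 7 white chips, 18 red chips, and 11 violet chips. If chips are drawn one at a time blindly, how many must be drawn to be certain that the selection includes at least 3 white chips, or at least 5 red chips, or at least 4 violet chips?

Each of the 3 colors has its own threshold; avoid all of them simultaneously.
The worst case stops just short of every target: 2 white, 4 red, 3 violet — 2 + 4 + 3 = 9 chips.
One more chip must push some color to its target, so 9 + 1 = 10.

10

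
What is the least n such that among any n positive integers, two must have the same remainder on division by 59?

Use the pigeonhole principle on residue classes: two integers differ by a multiple of 59 exactly when they share a remainder mod 59.
There are 59 residue classes mod 59, so 59 integers can all lie in distinct classes.
One more integer must repeat a residue, giving a difference divisible by 59. So n = 59 + 1 = 60.

60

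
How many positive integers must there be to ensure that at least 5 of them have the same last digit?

41

There are 10 possible last digits acting as pigeonholes.
With 10 × 4 = 40 positive integers we could place exactly 4 in each, with no class reaching 5.
One more forces some class to hold 5, so 40 + 1 = 41.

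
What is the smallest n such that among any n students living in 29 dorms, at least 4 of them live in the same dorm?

There are 29 dorms acting as pigeonholes.
With 29 × 3 = 87 students we could place exactly 3 in each, with no class reaching 4.
One more forces some class to hold 4, so 87 + 1 = 88.

88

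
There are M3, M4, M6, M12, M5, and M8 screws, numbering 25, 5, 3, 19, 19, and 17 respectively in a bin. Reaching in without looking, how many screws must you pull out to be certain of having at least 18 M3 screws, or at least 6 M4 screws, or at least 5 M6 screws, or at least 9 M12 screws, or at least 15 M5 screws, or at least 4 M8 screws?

Each of the 6 sizes has its own threshold; avoid all of them simultaneously.
The worst case stops just short of every target: 17 M3, 5 M4, all 3 M6, 8 M12, 14 M5, 3 M8 — 17 + 5 + 3 + 8 + 14 + 3 = 50 screws.
One more screw must push some size to its target, so 50 + 1 = 51.

51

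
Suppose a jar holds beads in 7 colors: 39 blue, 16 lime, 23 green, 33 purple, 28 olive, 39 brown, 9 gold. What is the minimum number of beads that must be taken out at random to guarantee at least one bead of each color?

The hardest color to obtain is gold: we could draw every other bead first — 187 − 9 = 178 beads — without a single gold one.
The next draw must be gold, so 178 + 1 = 179.

179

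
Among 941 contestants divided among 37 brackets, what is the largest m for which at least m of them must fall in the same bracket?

26

The 941 contestants fall into 37 brackets.
If each of the 37 brackets held at most 25, the total would be at most 37 × 25 = 925 < 941, a contradiction.
So at least one holds ⌈941/37⌉ = 26.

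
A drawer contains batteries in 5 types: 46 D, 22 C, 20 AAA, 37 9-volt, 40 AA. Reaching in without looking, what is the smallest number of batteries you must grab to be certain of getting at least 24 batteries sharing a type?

112

In the worst case we take at most 23 of each type, but all 22 C and all 20 AAA (fewer than 23), giving 23 + 22 + 20 + 23 + 23 = 111.
One more battery then forces some type to 24, so 111 + 1 = 112.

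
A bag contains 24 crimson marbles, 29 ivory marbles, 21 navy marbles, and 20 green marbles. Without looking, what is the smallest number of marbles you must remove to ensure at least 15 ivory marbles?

The worst case draws every non-ivory marble first: 24 + 21 + 20 = 65.
The next 15 draws are then forced to be ivory, giving 65 + 15 = 80.

80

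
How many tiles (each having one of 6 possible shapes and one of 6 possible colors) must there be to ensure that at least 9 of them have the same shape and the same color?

There are 6 × 6 = 36 (shape, color) combinations acting as pigeonholes.
With 36 × 8 = 288 tiles we could place exactly 8 in each, with no (shape, color) pair reaching 9.
One more forces some (shape, color) pair to hold 9, so 288 + 1 = 289.

289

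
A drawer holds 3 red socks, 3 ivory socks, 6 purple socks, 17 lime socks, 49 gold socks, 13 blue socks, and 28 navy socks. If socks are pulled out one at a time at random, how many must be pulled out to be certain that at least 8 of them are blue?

To avoid blue socks as long as possible, exhaust the other 6 colors first.
The worst case draws every non-blue sock first: 3 + 3 + 6 + 17 + 49 + 28 = 106.
The next 8 draws are then forced to be blue, giving 106 + 8 = 114.

114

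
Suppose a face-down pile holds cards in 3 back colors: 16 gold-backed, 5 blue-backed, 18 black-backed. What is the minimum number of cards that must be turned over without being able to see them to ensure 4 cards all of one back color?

The worst case takes 3 cards of each back color without reaching 4 of any: 3 × 3 = 9.
The next card must bring some back color to 4, so 9 + 1 = 10.

10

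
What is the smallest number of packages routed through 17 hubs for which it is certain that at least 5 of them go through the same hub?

69

There are 17 hubs acting as pigeonholes.
With 17 × 4 = 68 packages we could place exactly 4 in each, with no class reaching 5.
One more forces some class to hold 5, so 68 + 1 = 69.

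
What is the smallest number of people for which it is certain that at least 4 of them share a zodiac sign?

37

There are 12 zodiac signs acting as pigeonholes.
With 12 × 3 = 36 people we could place exactly 3 in each, with no class reaching 4.
One more forces some class to hold 4, so 36 + 1 = 37.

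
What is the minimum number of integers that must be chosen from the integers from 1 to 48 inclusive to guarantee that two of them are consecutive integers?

Partition {1, …, 48} into 24 pairs: {1,2}, {3,4}, …, {47,48}.
Choosing 24 integers — say the 24 even numbers 2, 4, …, 48 — takes one from each pair and avoids the property.
Choosing 25 forces two into the same pair by pigeonhole, and those are consecutive. So 25.

25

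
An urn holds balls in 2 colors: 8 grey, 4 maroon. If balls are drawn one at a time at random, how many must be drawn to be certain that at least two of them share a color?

3

The worst case takes 1 ball of each color without reaching 2 of any: 2 × 1 = 2.
The next ball must bring some color to 2, so 2 + 1 = 3.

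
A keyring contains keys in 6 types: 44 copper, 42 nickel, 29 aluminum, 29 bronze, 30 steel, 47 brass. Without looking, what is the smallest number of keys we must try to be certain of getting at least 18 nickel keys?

197

The worst case draws every non-nickel key first: 44 + 29 + 29 + 30 + 47 = 179.
The next 18 draws are then forced to be nickel, giving 179 + 18 = 197.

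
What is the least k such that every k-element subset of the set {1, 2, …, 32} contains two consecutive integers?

Partition {1, …, 32} into 16 pairs: {1,2}, {3,4}, …, {31,32}.
Choosing 16 integers — say the 16 even numbers 2, 4, …, 32 — takes one from each pair and avoids the property.
Choosing 17 forces two into the same pair by pigeonhole, and those are consecutive. So 17.

17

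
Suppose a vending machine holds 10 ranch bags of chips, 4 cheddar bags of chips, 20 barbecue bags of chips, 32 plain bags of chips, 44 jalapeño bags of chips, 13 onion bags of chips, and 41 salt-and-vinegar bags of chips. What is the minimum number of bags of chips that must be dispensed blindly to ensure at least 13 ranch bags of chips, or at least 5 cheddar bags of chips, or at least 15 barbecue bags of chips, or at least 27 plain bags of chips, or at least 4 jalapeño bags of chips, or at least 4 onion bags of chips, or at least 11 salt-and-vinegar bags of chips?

The worst case stops just short of every target: all 10 ranch, 4 cheddar, 14 barbecue, 26 plain, 3 jalapeño, 3 onion, 10 salt-and-vinegar — 10 + 4 + 14 + 26 + 3 + 3 + 10 = 70 bags of chips.
One more bag of chips must push some flavor to its target, so 70 + 1 = 71.

71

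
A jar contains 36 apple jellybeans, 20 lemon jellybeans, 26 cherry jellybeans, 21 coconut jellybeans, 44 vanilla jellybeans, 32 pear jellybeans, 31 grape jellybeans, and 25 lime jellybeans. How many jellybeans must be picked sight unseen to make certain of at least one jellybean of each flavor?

216

The hardest flavor to obtain is lemon: we could draw every other jellybean first — 235 − 20 = 215 jellybeans — without a single lemon one.
The next draw must be lemon, so 215 + 1 = 216.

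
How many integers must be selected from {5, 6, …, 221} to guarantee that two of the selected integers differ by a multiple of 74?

Group the integers by remainder mod 74; there are 74 residue classes, each nonempty in this range.
Choosing one from each class (74 integers) avoids any shared remainder.
One more choice must repeat a class, so two differ by a multiple of 74. Hence 74 + 1 = 75.

75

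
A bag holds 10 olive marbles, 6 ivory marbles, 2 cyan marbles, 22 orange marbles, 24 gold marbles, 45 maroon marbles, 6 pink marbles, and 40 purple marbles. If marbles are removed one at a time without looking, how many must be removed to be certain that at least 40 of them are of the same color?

Treat the 8 colors as pigeonholes.
In the worst case we take at most 39 of each color, but all 10 olive, all 6 ivory, all 2 cyan, all 22 orange, all 24 gold, and all 6 pink (fewer than 39), giving 10 + 6 + 2 + 22 + 24 + 39 + 6 + 39 = 148.
One more marble then forces some color to 40, so 148 + 1 = 149.

149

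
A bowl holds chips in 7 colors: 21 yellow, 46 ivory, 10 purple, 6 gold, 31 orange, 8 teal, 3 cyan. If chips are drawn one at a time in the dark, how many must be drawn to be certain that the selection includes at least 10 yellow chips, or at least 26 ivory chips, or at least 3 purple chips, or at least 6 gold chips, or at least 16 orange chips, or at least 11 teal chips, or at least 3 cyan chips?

The worst case stops just short of every target: 9 yellow, 25 ivory, 2 purple, 5 gold, 15 orange, all 8 teal, 2 cyan — 9 + 25 + 2 + 5 + 15 + 8 + 2 = 66 chips.
One more chip must push some color to its target, so 66 + 1 = 67.

67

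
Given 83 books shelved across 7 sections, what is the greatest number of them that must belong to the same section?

12

If each of the 7 sections held at most 11, the total would be at most 7 × 11 = 77 < 83, a contradiction.
So at least one holds ⌈83/7⌉ = 12.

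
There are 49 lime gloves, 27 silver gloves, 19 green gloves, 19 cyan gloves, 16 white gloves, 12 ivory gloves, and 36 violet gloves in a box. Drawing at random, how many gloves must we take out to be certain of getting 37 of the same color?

166

In the worst case we take at most 36 of each color, but all 27 silver, all 19 green, all 19 cyan, all 16 white, and all 12 ivory (fewer than 36), giving 36 + 27 + 19 + 19 + 16 + 12 + 36 = 165.
One more glove then forces some color to 37, so 165 + 1 = 166.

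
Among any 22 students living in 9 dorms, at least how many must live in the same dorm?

3

If each of the 9 dorms held at most 2, the total would be at most 9 × 2 = 18 < 22, a contradiction.
So at least one holds ⌈22/9⌉ = 3.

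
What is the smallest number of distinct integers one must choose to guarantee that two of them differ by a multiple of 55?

Use the pigeonhole principle on residue classes: two integers differ by a multiple of 55 exactly when they share a remainder mod 55.
There are 55 residue classes mod 55, so 55 integers can all lie in distinct classes.
One more integer must repeat a residue, giving a difference divisible by 55. So n = 55 + 1 = 56.

56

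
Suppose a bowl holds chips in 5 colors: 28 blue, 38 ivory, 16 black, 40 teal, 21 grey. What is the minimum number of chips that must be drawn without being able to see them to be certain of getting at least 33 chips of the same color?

130

In the worst case we take at most 32 of each color, but all 28 blue, all 16 black, and all 21 grey (fewer than 32), giving 28 + 32 + 16 + 32 + 21 = 129.
One more chip then forces some color to 33, so 129 + 1 = 130.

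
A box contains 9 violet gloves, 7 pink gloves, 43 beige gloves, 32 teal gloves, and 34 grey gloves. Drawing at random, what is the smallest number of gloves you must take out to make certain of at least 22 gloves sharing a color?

80

In the worst case we take at most 21 of each color, but all 9 violet and all 7 pink (fewer than 21), giving 9 + 7 + 21 + 21 + 21 = 79.
One more glove then forces some color to 22, so 79 + 1 = 80.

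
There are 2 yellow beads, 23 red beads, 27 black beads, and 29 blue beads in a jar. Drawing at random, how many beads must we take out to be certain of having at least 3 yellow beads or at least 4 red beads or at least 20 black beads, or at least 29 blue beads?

The worst case stops just short of every target: 2 yellow, 3 red, 19 black, 28 blue — 2 + 3 + 19 + 28 = 52 beads.
One more bead must push some color to its target, so 52 + 1 = 53.

53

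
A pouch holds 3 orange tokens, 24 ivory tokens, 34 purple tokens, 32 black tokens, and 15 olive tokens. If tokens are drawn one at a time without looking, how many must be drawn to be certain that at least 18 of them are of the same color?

In the worst case we take at most 17 of each color, but all 3 orange and all 15 olive (fewer than 17), giving 3 + 17 + 17 + 17 + 15 = 69.
One more token then forces some color to 18, so 69 + 1 = 70.

70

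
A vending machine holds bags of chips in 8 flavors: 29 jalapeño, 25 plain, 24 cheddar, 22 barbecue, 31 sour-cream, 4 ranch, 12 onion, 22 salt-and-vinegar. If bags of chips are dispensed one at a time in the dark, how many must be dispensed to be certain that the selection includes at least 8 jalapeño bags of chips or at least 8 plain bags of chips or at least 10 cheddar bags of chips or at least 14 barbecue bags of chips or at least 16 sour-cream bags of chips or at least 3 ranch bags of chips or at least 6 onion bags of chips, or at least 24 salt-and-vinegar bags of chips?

81

Each of the 8 flavors has its own threshold; avoid all of them simultaneously.
The worst case stops just short of every target: 7 jalapeño, 7 plain, 9 cheddar, 13 barbecue, 15 sour-cream, 2 ranch, 5 onion, all 22 salt-and-vinegar — 7 + 7 + 9 + 13 + 15 + 2 + 5 + 22 = 80 bags of chips.
One more bag of chips must push some flavor to its target, so 80 + 1 = 81.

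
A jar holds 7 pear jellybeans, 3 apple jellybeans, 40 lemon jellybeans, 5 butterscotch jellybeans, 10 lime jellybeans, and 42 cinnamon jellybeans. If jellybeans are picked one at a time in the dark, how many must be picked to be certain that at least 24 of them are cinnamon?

89

The worst case draws every non-cinnamon jellybean first: 7 + 3 + 40 + 5 + 10 = 65.
The next 24 draws are then forced to be cinnamon, giving 65 + 24 = 89.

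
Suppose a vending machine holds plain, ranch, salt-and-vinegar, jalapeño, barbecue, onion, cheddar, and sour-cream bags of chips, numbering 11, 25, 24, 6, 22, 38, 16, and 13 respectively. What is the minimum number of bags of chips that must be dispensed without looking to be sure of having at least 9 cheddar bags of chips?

The worst case draws every non-cheddar bag of chips first: 11 + 25 + 24 + 6 + 22 + 38 + 13 = 139.
The next 9 draws are then forced to be cheddar, giving 139 + 9 = 148.

148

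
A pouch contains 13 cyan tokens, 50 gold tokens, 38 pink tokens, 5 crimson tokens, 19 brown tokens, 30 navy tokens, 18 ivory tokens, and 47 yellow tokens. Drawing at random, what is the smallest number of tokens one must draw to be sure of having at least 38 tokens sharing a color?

197

In the worst case we take at most 37 of each color, but all 13 cyan, all 5 crimson, all 19 brown, all 30 navy, and all 18 ivory (fewer than 37), giving 13 + 37 + 37 + 5 + 19 + 30 + 18 + 37 = 196.
One more token then forces some color to 38, so 196 + 1 = 197.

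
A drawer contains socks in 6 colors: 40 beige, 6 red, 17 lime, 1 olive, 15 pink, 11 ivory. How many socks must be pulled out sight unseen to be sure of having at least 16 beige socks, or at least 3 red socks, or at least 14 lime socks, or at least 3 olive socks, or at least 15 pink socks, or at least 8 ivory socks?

53

Each of the 6 colors has its own threshold; avoid all of them simultaneously.
The worst case stops just short of every target: 15 beige, 2 red, 13 lime, all 1 olive, 14 pink, 7 ivory — 15 + 2 + 13 + 1 + 14 + 7 = 52 socks.
One more sock must push some color to its target, so 52 + 1 = 53.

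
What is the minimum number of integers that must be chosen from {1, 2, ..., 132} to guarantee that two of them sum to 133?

Partition {1, …, 132} into 66 pairs: {1,132}, {2,131}, …, {66,67}.
Choosing 66 integers — say the integers 1 through 66 — takes one from each pair and avoids the property.
Choosing 67 forces two into the same pair by pigeonhole, and those sum to 133. So 67.

67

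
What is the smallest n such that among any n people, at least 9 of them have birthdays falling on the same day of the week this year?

There are 7 days of the week acting as pigeonholes.
With 7 × 8 = 56 people we could place exactly 8 in each, with no class reaching 9.
One more forces some class to hold 9, so 56 + 1 = 57.

57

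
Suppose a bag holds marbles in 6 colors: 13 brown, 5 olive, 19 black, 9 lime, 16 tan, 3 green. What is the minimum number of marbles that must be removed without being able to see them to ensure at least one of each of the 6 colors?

63

The hardest color to obtain is green: we could draw every other marble first — 65 − 3 = 62 marbles — without a single green one.
The next draw must be green, so 62 + 1 = 63.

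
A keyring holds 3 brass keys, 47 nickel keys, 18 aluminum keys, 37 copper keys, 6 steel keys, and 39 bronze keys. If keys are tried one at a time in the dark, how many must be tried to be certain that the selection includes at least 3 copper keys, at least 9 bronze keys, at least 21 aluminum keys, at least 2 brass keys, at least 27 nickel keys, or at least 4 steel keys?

The worst case stops just short of every target: 1 brass, 26 nickel, all 18 aluminum, 2 copper, 3 steel, 8 bronze — 1 + 26 + 18 + 2 + 3 + 8 = 58 keys.
One more key must push some type to its target, so 58 + 1 = 59.

59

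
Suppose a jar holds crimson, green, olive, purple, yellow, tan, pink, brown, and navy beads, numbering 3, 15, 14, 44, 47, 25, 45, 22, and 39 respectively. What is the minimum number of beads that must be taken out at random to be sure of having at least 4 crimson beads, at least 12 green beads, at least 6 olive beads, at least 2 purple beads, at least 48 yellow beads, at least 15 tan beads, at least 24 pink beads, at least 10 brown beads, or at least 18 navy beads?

131

The worst case stops just short of every target: 3 crimson, 11 green, 5 olive, 1 purple, 47 yellow, 14 tan, 23 pink, 9 brown, 17 navy — 3 + 11 + 5 + 1 + 47 + 14 + 23 + 9 + 17 = 130 beads.
One more bead must push some color to its target, so 130 + 1 = 131.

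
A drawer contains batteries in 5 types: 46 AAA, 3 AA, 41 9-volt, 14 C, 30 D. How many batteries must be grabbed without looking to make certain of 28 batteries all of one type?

In the worst case we take at most 27 of each type, but all 3 AA and all 14 C (fewer than 27), giving 27 + 3 + 27 + 14 + 27 = 98.
One more battery then forces some type to 28, so 98 + 1 = 99.

99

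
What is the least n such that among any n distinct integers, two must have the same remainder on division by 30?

Two integers differ by a multiple of 30 exactly when they share a remainder mod 30.
There are 30 residue classes mod 30, so 30 integers can all lie in distinct classes.
One more integer must repeat a residue, giving a difference divisible by 30. So n = 30 + 1 = 31.

31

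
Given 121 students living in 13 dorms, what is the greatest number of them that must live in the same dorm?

The 121 students fall into 13 dorms.
If each of the 13 dorms held at most 9, the total would be at most 13 × 9 = 117 < 121, a contradiction.
So at least one holds ⌈121/13⌉ = 10.

10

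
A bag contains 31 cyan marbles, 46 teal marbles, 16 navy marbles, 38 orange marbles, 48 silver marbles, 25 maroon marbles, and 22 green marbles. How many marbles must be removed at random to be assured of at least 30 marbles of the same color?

In the worst case we take at most 29 of each color, but all 16 navy, all 25 maroon, and all 22 green (fewer than 29), giving 29 + 29 + 16 + 29 + 29 + 25 + 22 = 179.
One more marble then forces some color to 30, so 179 + 1 = 180.

180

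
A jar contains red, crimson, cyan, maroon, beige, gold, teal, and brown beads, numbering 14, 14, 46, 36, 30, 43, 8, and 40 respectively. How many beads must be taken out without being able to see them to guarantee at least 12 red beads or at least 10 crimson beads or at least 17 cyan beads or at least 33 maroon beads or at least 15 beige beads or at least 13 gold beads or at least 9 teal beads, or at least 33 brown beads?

The worst case stops just short of every target: 11 red, 9 crimson, 16 cyan, 32 maroon, 14 beige, 12 gold, 8 teal, 32 brown — 11 + 9 + 16 + 32 + 14 + 12 + 8 + 32 = 134 beads.
One more bead must push some color to its target, so 134 + 1 = 135.

135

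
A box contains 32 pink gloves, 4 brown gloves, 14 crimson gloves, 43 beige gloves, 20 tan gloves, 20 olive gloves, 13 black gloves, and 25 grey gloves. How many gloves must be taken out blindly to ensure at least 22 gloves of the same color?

Treat the 8 colors as pigeonholes.
In the worst case we take at most 21 of each color, but all 4 brown, all 14 crimson, all 20 tan, all 20 olive, and all 13 black (fewer than 21), giving 21 + 4 + 14 + 21 + 20 + 20 + 13 + 21 = 134.
One more glove then forces some color to 22, so 134 + 1 = 135.

135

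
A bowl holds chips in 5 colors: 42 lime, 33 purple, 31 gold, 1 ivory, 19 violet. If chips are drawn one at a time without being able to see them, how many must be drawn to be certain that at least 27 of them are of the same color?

Treat the 5 colors as pigeonholes.
In the worst case we take at most 26 of each color, but all 1 ivory and all 19 violet (fewer than 26), giving 26 + 26 + 26 + 1 + 19 = 98.
One more chip then forces some color to 27, so 98 + 1 = 99.

99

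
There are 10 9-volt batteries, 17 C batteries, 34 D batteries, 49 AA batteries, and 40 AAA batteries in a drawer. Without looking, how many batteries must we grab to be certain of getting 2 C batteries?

135

The worst case draws every non-C battery first: 10 + 34 + 49 + 40 = 133.
The next 2 draws are then forced to be C, giving 133 + 2 = 135.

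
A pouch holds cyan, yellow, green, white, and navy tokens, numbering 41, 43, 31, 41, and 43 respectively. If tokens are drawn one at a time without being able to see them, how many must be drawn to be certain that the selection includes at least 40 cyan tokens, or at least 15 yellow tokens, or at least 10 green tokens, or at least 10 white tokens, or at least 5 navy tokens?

76

The worst case stops just short of every target: 39 cyan, 14 yellow, 9 green, 9 white, 4 navy — 39 + 14 + 9 + 9 + 4 = 75 tokens.
One more token must push some color to its target, so 75 + 1 = 76.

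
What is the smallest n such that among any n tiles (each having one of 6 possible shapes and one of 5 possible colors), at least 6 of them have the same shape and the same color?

There are 6 × 5 = 30 (shape, color) combinations acting as pigeonholes.
With 30 × 5 = 150 tiles we could place exactly 5 in each, with no (shape, color) pair reaching 6.
One more forces some (shape, color) pair to hold 6, so 150 + 1 = 151.

151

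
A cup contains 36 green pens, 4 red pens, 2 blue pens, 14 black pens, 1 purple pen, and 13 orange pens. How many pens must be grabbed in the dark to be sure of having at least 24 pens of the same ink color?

58

Treat the 6 ink colors as pigeonholes.
In the worst case we take at most 23 of each ink color, but all 4 red, all 2 blue, all 14 black, all 1 purple, and all 13 orange (fewer than 23), giving 23 + 4 + 2 + 14 + 1 + 13 = 57.
One more pen then forces some ink color to 24, so 57 + 1 = 58.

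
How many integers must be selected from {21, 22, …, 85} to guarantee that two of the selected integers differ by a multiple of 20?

21

Group the integers by remainder mod 20; there are 20 residue classes, each nonempty in this range.
Choosing one from each class (20 integers) avoids any shared remainder.
One more choice must repeat a class, so two differ by a multiple of 20. Hence 20 + 1 = 21.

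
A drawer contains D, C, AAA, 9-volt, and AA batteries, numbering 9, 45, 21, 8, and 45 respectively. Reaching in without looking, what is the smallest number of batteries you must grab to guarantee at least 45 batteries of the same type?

127

In the worst case we take at most 44 of each type, but all 9 D, all 21 AAA, and all 8 9-volt (fewer than 44), giving 9 + 44 + 21 + 8 + 44 = 126.
One more battery then forces some type to 45, so 126 + 1 = 127.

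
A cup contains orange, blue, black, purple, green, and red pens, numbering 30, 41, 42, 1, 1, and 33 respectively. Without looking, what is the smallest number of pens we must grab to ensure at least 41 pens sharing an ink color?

146

In the worst case we take at most 40 of each ink color, but all 30 orange, all 1 purple, all 1 green, and all 33 red (fewer than 40), giving 30 + 40 + 40 + 1 + 1 + 33 = 145.
One more pen then forces some ink color to 41, so 145 + 1 = 146.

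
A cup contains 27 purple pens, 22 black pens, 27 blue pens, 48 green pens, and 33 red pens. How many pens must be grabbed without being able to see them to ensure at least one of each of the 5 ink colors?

The hardest ink color to obtain is black: we could draw every other pen first — 157 − 22 = 135 pens — without a single black one.
The next draw must be black, so 135 + 1 = 136.

136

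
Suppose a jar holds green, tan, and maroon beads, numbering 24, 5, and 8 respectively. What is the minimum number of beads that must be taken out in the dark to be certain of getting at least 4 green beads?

To avoid green beads as long as possible, exhaust the other 2 colors first.
The worst case draws every non-green bead first: 5 + 8 = 13.
The next 4 draws are then forced to be green, giving 13 + 4 = 17.

17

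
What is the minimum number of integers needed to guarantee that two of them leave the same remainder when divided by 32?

33

There are 32 residue classes modulo 32 acting as pigeonholes.
With 32 integers we could place one in each, avoiding any repeat.
One more forces some class to hold 2, so 32 + 1 = 33.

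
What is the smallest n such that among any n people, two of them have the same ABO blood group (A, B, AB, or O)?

There are 4 ABO blood groups acting as pigeonholes.
With 4 people we could place one in each, avoiding any repeat.
One more forces some class to hold 2, so 4 + 1 = 5.

5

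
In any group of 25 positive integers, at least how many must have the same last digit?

3

If each of the 10 possible last digits held at most 2, the total would be at most 10 × 2 = 20 < 25, a contradiction.
So at least one holds ⌈25/10⌉ = 3.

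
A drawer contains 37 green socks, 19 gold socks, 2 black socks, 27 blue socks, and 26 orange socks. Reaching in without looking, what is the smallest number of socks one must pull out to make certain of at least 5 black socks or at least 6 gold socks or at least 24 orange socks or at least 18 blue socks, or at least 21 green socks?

68

Each of the 5 colors has its own threshold; avoid all of them simultaneously.
The worst case stops just short of every target: 20 green, 5 gold, all 2 black, 17 blue, 23 orange — 20 + 5 + 2 + 17 + 23 = 67 socks.
One more sock must push some color to its target, so 67 + 1 = 68.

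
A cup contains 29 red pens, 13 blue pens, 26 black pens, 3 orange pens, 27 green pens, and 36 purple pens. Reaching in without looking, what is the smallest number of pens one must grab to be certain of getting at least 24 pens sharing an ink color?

In the worst case we take at most 23 of each ink color, but all 13 blue and all 3 orange (fewer than 23), giving 23 + 13 + 23 + 3 + 23 + 23 = 108.
One more pen then forces some ink color to 24, so 108 + 1 = 109.

109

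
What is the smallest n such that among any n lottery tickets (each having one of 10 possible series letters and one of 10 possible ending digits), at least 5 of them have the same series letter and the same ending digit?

There are 10 × 10 = 100 (series letter, ending digit) combinations acting as pigeonholes.
With 100 × 4 = 400 lottery tickets we could place exactly 4 in each, with no (series letter, ending digit) pair reaching 5.
One more forces some (series letter, ending digit) pair to hold 5, so 400 + 1 = 401.

401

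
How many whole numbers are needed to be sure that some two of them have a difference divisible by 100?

Two integers differ by a multiple of 100 exactly when they share a remainder mod 100.
There are 100 residue classes mod 100, so 100 integers can all lie in distinct classes.
One more integer must repeat a residue, giving a difference divisible by 100. So n = 100 + 1 = 101.

101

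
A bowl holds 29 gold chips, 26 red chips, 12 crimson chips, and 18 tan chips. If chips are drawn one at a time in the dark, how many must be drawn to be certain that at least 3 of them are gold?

The worst case draws every non-gold chip first: 26 + 12 + 18 = 56.
The next 3 draws are then forced to be gold, giving 56 + 3 = 59.

59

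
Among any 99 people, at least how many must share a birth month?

There are 12 months of the year, which serve as the pigeonholes.
If each of the 12 months of the year held at most 8, the total would be at most 12 × 8 = 96 < 99, a contradiction.
So at least one holds ⌈99/12⌉ = 9.

9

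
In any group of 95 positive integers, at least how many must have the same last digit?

There are 10 possible last digits, which serve as the pigeonholes.
If each of the 10 possible last digits held at most 9, the total would be at most 10 × 9 = 90 < 95, a contradiction.
So at least one holds ⌈95/10⌉ = 10.

10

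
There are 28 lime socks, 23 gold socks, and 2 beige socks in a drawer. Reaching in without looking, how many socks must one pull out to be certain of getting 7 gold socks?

The worst case draws every non-gold sock first: 28 + 2 = 30.
The next 7 draws are then forced to be gold, giving 30 + 7 = 37.

37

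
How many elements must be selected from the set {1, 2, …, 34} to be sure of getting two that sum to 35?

Partition {1, …, 34} into 17 pairs: {1,34}, {2,33}, …, {17,18}.
Choosing 17 integers — say the integers 1 through 17 — takes one from each pair and avoids the property.
Choosing 18 forces two into the same pair by pigeonhole, and those sum to 35. So 18.

18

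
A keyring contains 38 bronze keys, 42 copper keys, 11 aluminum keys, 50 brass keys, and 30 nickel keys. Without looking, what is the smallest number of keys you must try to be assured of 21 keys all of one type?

In the worst case we take at most 20 of each type, but all 11 aluminum (fewer than 20), giving 20 + 20 + 11 + 20 + 20 = 91.
One more key then forces some type to 21, so 91 + 1 = 92.

92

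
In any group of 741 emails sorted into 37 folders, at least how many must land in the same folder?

21

If each of the 37 folders held at most 20, the total would be at most 37 × 20 = 740 < 741, a contradiction.
So at least one holds ⌈741/37⌉ = 21.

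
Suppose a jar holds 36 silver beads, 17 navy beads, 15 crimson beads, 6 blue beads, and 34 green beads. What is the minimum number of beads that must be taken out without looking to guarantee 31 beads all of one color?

99

In the worst case we take at most 30 of each color, but all 17 navy, all 15 crimson, and all 6 blue (fewer than 30), giving 30 + 17 + 15 + 6 + 30 = 98.
One more bead then forces some color to 31, so 98 + 1 = 99.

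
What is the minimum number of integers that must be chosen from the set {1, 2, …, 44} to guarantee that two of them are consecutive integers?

Partition {1, …, 44} into 22 pairs: {1,2}, {3,4}, …, {43,44}.
Choosing 22 integers — say the 22 even numbers 2, 4, …, 44 — takes one from each pair and avoids the property.
Choosing 23 forces two into the same pair by pigeonhole, and those are consecutive. So 23.

23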